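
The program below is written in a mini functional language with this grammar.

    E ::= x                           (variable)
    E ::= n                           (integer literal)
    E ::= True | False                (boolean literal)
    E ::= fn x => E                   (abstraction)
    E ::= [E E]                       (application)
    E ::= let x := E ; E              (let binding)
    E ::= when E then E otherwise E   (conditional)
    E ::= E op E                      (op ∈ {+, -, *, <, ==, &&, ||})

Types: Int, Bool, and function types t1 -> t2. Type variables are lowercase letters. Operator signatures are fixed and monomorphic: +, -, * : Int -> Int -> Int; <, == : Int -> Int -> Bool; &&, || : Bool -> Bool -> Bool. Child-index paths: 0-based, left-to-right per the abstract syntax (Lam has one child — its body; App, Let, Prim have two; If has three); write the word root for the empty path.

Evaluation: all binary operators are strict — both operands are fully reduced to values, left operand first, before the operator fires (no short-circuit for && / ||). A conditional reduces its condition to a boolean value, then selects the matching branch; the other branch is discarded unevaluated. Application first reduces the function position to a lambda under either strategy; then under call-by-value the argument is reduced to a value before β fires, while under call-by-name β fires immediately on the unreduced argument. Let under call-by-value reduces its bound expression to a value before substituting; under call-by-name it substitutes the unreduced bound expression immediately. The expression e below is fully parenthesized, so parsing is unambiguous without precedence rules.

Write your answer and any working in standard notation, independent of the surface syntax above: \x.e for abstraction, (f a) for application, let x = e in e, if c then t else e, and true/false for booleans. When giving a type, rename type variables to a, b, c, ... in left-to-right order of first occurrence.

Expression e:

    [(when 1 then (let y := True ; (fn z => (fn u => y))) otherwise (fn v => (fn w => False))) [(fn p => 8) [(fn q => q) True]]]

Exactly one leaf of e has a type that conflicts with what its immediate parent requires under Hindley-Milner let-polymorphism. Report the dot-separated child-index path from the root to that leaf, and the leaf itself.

Derivation:
  unify Int ~ Bool
  FAIL: mismatch Int ~ Bool

Answer: 0.0 : 1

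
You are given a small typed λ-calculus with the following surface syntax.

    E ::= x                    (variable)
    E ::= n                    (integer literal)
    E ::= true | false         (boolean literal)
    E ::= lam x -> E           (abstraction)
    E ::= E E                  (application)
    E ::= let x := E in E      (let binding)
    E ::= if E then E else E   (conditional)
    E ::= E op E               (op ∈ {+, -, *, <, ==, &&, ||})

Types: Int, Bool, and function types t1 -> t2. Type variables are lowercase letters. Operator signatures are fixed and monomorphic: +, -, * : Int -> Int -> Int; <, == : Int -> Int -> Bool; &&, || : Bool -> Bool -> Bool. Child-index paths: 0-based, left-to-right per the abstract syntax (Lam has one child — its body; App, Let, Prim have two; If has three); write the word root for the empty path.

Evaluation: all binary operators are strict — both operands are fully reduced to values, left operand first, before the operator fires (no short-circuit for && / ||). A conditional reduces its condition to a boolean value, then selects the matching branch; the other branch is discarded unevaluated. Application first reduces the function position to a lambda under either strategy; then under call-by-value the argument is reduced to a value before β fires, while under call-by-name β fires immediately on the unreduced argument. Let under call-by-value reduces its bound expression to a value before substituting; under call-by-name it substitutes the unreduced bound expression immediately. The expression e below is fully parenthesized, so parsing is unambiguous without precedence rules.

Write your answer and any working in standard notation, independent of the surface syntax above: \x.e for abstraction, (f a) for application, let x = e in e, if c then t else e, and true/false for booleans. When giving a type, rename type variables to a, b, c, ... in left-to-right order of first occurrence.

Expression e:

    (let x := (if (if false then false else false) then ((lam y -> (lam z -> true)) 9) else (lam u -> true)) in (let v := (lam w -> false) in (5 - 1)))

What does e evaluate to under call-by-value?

Answer: 4

Derivation:
step 0: (let x = (if (if false then false else false) then ((\y.(\z.true)) 9) else (\u.true)) in (let v = (\w.false) in (5 - 1)))
step 1: [if@0.0] (let x = (if false then ((\y.(\z.true)) 9) else (\u.true)) in (let v = (\w.false) in (5 - 1)))
step 2: [if@0] (let x = (\u.true) in (let v = (\w.false) in (5 - 1)))
step 3: [let@root] (let v = (\w.false) in (5 - 1))
step 4: [let@root] (5 - 1)
step 5: [delta@root] 4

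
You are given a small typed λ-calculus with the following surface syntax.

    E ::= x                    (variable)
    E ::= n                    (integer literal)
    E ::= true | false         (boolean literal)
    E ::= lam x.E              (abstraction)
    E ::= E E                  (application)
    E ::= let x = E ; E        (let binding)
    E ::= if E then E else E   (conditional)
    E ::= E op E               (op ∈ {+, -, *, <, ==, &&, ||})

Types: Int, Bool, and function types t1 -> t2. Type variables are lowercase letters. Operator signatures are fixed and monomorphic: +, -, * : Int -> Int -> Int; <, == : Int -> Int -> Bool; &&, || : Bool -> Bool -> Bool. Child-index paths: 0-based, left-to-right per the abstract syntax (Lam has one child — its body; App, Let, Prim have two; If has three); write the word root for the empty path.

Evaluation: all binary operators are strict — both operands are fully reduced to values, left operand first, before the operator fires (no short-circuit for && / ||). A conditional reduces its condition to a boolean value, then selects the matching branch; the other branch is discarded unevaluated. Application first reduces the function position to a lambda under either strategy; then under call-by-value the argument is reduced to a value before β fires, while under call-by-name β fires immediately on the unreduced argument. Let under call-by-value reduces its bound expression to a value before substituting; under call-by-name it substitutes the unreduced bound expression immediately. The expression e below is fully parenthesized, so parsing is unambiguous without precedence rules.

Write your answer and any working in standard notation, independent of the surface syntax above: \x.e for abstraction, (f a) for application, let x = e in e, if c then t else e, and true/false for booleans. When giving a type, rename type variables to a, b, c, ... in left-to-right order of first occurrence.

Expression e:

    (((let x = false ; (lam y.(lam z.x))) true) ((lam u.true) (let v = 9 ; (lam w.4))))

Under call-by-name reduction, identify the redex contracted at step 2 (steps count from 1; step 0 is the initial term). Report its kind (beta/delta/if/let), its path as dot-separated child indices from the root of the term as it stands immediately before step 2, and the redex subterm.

Answer: beta at 0 : ((\y.(\z.false)) true)

Trace:
step 0: (((let x = false in (\y.(\z.x))) true) ((\u.true) (let v = 9 in (\w.4))))
step 1: [let@0.0] (((\y.(\z.false)) true) ((\u.true) (let v = 9 in (\w.4))))
step 2: [beta@0] ((\z.false) ((\u.true) (let v = 9 in (\w.4))))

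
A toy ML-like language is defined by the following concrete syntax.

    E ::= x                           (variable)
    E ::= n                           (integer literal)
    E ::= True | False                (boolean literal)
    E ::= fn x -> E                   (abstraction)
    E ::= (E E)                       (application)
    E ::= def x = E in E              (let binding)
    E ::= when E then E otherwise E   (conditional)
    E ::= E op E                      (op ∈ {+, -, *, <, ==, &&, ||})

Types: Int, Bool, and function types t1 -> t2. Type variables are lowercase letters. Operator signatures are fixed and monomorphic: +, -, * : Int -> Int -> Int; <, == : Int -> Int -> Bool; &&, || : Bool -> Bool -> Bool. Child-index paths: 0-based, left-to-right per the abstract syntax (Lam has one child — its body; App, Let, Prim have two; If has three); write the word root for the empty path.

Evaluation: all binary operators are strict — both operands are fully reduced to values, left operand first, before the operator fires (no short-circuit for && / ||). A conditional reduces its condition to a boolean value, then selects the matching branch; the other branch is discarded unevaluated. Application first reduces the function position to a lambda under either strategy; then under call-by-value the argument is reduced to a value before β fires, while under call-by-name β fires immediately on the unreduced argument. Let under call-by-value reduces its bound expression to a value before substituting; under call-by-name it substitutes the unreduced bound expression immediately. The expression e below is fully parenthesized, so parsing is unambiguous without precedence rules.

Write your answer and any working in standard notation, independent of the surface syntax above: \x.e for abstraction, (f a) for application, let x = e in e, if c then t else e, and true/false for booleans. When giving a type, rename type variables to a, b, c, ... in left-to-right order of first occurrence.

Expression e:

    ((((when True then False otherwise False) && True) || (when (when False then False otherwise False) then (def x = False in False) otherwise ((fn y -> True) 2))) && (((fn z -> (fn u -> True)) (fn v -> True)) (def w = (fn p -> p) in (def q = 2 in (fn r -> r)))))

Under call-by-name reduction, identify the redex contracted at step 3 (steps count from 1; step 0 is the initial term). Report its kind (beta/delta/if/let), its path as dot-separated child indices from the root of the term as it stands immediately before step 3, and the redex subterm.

Trace:
step 0: ((((if true then false else false) && true) || (if (if false then false else false) then (let x = false in false) else ((\y.true) 2))) && (((\z.(\u.true)) (\v.true)) (let w = (\p.p) in (let q = 2 in (\r.r)))))
step 1: [if@0.0.0] (((false && true) || (if (if false then false else false) then (let x = false in false) else ((\y.true) 2))) && (((\z.(\u.true)) (\v.true)) (let w = (\p.p) in (let q = 2 in (\r.r)))))
step 2: [delta@0.0] ((false || (if (if false then false else false) then (let x = false in false) else ((\y.true) 2))) && (((\z.(\u.true)) (\v.true)) (let w = (\p.p) in (let q = 2 in (\r.r)))))
step 3: [if@0.1.0] ((false || (if false then (let x = false in false) else ((\y.true) 2))) && (((\z.(\u.true)) (\v.true)) (let w = (\p.p) in (let q = 2 in (\r.r)))))

Answer: if at 0.1.0 : (if false then false else false)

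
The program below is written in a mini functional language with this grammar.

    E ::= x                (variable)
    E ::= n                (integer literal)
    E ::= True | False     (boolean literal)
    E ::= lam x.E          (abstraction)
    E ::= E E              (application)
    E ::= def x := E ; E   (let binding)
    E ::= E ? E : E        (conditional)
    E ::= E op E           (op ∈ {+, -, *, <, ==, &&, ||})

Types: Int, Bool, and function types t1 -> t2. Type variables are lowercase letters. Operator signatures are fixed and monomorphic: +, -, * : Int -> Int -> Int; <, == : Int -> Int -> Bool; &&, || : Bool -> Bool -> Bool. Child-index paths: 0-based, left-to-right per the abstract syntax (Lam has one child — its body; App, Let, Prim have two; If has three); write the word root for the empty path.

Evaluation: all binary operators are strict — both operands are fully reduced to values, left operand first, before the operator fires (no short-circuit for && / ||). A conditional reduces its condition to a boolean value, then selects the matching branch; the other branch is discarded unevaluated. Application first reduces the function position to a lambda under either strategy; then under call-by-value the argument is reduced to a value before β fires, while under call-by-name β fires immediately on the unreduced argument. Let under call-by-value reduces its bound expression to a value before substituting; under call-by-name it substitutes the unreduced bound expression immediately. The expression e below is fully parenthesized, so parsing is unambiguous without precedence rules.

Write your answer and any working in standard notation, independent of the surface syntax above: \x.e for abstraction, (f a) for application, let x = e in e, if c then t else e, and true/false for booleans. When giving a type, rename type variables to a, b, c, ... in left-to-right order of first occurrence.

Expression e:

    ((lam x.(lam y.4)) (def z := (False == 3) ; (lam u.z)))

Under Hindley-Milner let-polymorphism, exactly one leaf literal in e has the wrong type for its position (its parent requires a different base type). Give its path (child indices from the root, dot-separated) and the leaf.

Answer: 1.0.0 : false

Derivation:
\y._ : b -> Int
\x._ : a -> b -> Int
  unify Bool ~ Int
  FAIL: mismatch Bool ~ Int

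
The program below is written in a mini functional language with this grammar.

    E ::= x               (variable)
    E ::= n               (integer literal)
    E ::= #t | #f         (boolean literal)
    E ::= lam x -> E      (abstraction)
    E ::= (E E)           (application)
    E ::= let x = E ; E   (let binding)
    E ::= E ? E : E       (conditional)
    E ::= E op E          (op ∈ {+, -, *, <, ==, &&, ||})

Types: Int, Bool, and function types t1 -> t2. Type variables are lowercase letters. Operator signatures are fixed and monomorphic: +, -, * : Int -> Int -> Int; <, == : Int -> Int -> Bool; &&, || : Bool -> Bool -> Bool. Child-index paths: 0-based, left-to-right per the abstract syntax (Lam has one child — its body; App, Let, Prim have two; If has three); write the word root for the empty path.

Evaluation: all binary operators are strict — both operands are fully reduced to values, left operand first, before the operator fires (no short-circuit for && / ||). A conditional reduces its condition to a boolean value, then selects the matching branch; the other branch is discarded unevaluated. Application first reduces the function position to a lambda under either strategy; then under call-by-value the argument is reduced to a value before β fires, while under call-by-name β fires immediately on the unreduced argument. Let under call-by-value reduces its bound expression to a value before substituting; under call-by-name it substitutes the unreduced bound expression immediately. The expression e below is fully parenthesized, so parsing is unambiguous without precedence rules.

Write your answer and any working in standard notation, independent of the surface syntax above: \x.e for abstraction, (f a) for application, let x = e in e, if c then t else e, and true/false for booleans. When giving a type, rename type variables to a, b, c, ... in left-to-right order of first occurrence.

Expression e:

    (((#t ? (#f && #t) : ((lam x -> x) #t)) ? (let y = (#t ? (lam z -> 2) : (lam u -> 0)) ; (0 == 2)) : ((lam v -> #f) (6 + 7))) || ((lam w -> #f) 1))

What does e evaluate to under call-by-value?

Answer: false

Trace:
step 0: ((if (if true then (false && true) else ((\x.x) true)) then (let y = (if true then (\z.2) else (\u.0)) in (0 == 2)) else ((\v.false) (6 + 7))) || ((\w.false) 1))
step 1: [if@0.0] ((if (false && true) then (let y = (if true then (\z.2) else (\u.0)) in (0 == 2)) else ((\v.false) (6 + 7))) || ((\w.false) 1))
step 2: [delta@0.0] ((if false then (let y = (if true then (\z.2) else (\u.0)) in (0 == 2)) else ((\v.false) (6 + 7))) || ((\w.false) 1))
step 3: [if@0] (((\v.false) (6 + 7)) || ((\w.false) 1))
step 4: [delta@0.1] (((\v.false) 13) || ((\w.false) 1))
step 5: [beta@0] (false || ((\w.false) 1))
step 6: [beta@1] (false || false)
step 7: [delta@root] false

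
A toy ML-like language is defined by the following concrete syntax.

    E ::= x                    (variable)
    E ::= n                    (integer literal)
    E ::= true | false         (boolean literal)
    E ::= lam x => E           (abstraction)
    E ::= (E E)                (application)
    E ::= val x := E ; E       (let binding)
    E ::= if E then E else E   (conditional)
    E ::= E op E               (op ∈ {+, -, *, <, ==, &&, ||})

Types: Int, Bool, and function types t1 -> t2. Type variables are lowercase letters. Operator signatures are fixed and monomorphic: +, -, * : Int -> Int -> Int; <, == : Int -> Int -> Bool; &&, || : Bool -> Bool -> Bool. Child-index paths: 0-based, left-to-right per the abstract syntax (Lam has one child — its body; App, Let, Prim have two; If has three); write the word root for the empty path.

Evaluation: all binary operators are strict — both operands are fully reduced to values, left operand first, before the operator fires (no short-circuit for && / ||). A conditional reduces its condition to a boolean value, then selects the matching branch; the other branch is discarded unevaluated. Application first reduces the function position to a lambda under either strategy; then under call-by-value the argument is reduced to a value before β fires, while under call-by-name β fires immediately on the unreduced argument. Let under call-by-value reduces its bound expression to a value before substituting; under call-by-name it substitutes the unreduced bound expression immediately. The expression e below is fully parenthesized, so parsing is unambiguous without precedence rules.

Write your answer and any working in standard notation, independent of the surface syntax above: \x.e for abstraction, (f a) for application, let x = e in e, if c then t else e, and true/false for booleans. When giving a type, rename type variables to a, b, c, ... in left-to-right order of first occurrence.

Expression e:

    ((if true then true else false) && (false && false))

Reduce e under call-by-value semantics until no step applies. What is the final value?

Answer: false

Trace:
step 0: ((if true then true else false) && (false && false))
step 1: [if@0] (true && (false && false))
step 2: [delta@1] (true && false)
step 3: [delta@root] false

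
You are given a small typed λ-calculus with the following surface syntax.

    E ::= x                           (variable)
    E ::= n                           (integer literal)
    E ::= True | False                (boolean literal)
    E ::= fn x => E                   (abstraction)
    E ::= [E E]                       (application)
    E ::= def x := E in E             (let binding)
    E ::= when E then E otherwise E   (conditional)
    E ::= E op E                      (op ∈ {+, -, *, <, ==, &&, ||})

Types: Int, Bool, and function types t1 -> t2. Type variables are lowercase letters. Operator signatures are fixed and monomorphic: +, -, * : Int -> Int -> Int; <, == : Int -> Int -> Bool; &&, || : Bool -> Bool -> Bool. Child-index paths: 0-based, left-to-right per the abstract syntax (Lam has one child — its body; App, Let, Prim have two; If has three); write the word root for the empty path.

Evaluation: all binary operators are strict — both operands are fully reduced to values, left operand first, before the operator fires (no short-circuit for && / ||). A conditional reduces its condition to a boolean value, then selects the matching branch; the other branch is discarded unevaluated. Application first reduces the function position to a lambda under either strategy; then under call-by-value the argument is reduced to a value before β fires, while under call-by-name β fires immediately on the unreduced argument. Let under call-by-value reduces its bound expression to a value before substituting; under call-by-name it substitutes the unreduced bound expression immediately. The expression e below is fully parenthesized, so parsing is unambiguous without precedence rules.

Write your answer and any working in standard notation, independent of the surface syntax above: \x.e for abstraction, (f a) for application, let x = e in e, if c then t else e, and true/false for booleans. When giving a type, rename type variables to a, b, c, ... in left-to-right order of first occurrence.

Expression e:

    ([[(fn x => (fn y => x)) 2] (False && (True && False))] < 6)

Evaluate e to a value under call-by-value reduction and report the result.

Answer: true

Derivation:
step 0: ((((\x.(\y.x)) 2) (false && (true && false))) < 6)
step 1: [beta@0.0] (((\y.2) (false && (true && false))) < 6)
step 2: [delta@0.1.1] (((\y.2) (false && false)) < 6)
step 3: [delta@0.1] (((\y.2) false) < 6)
step 4: [beta@0] (2 < 6)
step 5: [delta@root] true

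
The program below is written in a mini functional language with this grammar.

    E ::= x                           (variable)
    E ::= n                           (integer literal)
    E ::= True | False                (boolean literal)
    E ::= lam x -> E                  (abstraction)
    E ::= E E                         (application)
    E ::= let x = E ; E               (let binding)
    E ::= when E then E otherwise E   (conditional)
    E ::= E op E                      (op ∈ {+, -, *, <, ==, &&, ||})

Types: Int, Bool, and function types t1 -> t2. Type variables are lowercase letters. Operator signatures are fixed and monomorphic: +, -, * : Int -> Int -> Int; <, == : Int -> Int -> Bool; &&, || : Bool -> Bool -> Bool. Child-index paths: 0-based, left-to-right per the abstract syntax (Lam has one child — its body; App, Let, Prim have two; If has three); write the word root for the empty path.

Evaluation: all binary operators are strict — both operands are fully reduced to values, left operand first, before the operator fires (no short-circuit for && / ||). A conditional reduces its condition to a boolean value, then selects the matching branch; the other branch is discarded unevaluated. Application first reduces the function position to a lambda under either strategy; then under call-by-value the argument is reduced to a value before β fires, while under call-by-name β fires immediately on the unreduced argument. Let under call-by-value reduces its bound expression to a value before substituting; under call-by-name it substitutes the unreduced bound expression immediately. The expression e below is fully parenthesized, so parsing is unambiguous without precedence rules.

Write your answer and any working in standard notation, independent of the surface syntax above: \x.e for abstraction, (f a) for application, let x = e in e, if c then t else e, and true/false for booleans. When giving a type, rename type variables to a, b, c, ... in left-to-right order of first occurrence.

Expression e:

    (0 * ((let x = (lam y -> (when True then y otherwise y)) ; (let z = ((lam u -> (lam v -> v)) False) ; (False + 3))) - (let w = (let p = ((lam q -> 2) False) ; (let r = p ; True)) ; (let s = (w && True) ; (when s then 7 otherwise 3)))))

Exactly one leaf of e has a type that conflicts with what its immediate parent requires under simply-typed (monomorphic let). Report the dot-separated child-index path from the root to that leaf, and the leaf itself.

Derivation:
  unify Int ~ Int
  unify Bool ~ Bool
y : a
y : a
  unify a ~ a
\y._ : a -> a
let x : a -> a
v : c
\v._ : c -> c
\u._ : b -> c -> c
  unify b -> c -> c ~ Bool -> d
  unify b ~ Bool
  unify c -> c ~ d
_ _ : c -> c
let z : c -> c
  unify Bool ~ Int
  FAIL: mismatch Bool ~ Int

Answer: 1.0.1.1.0 : false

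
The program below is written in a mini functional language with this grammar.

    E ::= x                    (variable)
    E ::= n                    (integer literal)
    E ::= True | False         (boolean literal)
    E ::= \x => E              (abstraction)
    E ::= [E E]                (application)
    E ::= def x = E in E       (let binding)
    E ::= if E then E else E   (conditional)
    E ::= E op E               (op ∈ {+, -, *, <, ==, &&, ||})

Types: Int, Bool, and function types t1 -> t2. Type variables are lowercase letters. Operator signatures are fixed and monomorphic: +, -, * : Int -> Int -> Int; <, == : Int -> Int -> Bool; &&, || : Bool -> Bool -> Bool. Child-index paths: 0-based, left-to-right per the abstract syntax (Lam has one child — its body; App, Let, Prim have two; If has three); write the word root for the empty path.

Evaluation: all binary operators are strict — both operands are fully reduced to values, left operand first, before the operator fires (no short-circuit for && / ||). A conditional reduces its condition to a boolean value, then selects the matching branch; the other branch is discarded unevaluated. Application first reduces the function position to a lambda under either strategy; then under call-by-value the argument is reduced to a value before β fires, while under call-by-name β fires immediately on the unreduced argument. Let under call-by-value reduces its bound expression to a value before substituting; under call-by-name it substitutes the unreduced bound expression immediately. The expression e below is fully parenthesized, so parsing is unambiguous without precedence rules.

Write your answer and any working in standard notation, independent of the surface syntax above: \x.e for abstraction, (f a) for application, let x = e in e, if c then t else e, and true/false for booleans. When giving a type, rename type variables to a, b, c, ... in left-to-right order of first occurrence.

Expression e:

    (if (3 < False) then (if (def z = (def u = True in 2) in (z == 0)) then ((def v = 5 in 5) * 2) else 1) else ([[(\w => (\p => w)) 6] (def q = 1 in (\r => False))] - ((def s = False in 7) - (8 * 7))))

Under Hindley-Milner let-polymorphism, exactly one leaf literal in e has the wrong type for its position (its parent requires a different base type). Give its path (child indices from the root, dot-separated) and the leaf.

Answer: 0.1 : false

Derivation:
  unify Int ~ Int
  unify Bool ~ Int
  FAIL: mismatch Bool ~ Int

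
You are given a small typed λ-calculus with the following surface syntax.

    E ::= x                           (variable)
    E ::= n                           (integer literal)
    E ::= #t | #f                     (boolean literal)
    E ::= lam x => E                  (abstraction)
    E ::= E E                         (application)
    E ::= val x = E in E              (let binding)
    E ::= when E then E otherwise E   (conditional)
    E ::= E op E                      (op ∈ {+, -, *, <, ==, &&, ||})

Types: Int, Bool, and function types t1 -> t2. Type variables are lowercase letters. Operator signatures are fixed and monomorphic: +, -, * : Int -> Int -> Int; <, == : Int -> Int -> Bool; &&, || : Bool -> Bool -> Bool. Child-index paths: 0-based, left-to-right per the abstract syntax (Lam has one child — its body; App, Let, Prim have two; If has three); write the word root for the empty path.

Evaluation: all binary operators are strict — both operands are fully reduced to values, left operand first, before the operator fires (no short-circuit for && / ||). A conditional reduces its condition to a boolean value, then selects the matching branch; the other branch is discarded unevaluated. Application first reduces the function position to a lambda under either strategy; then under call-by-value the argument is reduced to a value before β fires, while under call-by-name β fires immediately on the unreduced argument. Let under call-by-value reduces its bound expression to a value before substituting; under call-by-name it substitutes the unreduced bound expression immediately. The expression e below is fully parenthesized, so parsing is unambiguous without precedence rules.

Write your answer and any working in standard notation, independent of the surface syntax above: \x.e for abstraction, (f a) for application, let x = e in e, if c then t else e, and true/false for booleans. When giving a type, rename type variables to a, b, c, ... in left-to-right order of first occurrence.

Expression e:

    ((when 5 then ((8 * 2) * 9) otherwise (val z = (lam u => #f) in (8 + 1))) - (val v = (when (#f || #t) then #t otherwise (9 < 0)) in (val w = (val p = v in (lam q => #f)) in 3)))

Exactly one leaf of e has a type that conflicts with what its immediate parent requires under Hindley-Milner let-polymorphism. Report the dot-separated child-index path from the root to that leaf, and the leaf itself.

Answer: 0.0 : 5

Derivation:
  unify Int ~ Bool
  FAIL: mismatch Int ~ Bool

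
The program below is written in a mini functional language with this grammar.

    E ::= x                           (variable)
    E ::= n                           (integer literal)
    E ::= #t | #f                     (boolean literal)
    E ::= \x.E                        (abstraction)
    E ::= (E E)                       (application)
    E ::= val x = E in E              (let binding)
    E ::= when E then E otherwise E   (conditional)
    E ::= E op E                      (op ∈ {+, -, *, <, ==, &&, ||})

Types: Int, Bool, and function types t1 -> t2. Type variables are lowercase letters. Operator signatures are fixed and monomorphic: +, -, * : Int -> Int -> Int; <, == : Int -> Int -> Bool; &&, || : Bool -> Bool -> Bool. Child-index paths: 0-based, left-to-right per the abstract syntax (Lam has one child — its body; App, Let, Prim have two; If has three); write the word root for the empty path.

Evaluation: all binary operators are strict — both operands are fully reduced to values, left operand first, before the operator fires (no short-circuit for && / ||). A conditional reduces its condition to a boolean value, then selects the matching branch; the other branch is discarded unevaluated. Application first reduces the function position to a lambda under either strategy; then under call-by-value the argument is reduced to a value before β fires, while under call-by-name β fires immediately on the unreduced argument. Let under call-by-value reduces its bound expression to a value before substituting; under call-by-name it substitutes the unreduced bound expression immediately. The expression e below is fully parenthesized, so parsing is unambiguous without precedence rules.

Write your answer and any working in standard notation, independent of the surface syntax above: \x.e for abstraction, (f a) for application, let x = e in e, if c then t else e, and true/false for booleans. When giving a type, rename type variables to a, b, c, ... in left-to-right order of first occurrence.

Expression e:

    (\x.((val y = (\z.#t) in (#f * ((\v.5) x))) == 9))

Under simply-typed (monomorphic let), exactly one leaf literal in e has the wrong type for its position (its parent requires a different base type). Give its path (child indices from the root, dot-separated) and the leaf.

Trace:
\z._ : b -> Bool
let y : b -> Bool
  unify Bool ~ Int
  FAIL: mismatch Bool ~ Int

Answer: 0.0.1.0 : false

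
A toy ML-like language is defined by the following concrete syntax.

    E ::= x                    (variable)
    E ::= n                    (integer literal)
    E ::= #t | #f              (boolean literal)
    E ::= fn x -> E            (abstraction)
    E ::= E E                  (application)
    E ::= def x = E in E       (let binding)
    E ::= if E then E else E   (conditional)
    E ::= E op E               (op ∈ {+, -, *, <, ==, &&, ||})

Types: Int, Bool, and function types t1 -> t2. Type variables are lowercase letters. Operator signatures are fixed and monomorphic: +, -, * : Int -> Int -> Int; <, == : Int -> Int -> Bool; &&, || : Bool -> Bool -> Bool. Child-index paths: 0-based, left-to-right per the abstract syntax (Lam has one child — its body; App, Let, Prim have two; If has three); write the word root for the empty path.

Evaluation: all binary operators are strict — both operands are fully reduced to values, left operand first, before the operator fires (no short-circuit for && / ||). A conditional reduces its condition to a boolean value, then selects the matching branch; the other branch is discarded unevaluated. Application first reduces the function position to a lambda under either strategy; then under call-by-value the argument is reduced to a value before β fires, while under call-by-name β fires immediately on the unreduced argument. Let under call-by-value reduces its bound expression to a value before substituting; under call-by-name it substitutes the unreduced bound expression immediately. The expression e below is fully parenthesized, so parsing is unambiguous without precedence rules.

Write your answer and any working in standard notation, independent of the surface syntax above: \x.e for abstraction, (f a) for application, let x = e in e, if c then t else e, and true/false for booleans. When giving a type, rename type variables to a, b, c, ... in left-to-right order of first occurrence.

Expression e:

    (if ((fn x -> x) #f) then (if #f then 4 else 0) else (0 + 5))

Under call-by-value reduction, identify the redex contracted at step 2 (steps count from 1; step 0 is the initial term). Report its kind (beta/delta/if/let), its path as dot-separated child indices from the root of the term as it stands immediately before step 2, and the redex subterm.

Working:
step 0: (if ((\x.x) false) then (if false then 4 else 0) else (0 + 5))
step 1: [beta@0] (if false then (if false then 4 else 0) else (0 + 5))
step 2: [if@root] (0 + 5)

Answer: if at root : (if false then (if false then 4 else 0) else (0 + 5))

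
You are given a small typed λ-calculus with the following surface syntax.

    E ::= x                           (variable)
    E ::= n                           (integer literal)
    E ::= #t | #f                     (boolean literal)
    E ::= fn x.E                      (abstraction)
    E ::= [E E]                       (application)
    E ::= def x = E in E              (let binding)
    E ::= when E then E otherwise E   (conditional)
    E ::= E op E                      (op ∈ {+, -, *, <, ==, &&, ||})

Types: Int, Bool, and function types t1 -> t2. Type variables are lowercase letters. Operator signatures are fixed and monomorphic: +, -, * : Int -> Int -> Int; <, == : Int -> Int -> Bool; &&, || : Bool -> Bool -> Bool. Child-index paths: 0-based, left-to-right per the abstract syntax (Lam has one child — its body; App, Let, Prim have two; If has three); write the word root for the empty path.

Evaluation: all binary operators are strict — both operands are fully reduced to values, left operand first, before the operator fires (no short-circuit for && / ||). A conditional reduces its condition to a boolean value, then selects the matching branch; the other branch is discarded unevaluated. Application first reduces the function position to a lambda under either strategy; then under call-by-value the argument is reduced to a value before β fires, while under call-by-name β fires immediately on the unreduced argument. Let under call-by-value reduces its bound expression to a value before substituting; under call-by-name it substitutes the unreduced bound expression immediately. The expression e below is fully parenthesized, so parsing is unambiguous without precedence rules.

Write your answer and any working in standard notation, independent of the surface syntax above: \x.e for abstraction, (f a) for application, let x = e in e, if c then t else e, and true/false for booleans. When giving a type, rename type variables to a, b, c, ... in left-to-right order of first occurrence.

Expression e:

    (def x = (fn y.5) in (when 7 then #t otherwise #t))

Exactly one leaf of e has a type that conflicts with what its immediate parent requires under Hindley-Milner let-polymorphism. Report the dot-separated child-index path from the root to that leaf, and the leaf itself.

Derivation:
\y._ : a -> Int
let x : forall. a -> Int
  unify Int ~ Bool
  FAIL: mismatch Int ~ Bool

Answer: 1.0 : 7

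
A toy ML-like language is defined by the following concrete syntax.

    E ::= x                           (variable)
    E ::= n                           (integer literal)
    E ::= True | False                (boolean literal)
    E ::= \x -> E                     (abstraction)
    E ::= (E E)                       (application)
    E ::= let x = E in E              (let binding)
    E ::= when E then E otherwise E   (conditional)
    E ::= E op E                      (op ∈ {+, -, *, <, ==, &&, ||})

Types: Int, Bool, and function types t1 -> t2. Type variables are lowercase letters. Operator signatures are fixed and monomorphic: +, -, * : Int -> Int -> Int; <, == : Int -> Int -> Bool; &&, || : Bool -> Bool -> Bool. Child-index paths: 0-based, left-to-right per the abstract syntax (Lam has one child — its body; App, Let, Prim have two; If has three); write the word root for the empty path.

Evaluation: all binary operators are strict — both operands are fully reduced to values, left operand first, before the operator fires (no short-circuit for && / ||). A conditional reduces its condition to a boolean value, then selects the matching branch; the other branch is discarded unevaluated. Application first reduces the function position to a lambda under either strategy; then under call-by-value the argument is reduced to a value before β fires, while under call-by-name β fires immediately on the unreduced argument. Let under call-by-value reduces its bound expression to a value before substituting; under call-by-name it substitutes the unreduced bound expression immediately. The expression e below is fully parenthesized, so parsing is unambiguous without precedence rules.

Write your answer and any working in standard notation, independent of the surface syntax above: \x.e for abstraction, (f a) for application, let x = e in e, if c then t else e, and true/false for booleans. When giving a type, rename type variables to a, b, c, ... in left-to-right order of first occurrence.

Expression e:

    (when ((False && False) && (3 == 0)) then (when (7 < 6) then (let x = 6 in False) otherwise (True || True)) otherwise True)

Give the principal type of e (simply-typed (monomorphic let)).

Trace:
  unify Bool ~ Bool
  unify Bool ~ Bool
  unify Bool ~ Bool
  unify Int ~ Int
  unify Int ~ Int
  unify Bool ~ Bool
  unify Bool ~ Bool
  unify Int ~ Int
  unify Int ~ Int
  unify Bool ~ Bool
let x : Int
  unify Bool ~ Bool
  unify Bool ~ Bool
  unify Bool ~ Bool
  unify Bool ~ Bool

Answer: Bool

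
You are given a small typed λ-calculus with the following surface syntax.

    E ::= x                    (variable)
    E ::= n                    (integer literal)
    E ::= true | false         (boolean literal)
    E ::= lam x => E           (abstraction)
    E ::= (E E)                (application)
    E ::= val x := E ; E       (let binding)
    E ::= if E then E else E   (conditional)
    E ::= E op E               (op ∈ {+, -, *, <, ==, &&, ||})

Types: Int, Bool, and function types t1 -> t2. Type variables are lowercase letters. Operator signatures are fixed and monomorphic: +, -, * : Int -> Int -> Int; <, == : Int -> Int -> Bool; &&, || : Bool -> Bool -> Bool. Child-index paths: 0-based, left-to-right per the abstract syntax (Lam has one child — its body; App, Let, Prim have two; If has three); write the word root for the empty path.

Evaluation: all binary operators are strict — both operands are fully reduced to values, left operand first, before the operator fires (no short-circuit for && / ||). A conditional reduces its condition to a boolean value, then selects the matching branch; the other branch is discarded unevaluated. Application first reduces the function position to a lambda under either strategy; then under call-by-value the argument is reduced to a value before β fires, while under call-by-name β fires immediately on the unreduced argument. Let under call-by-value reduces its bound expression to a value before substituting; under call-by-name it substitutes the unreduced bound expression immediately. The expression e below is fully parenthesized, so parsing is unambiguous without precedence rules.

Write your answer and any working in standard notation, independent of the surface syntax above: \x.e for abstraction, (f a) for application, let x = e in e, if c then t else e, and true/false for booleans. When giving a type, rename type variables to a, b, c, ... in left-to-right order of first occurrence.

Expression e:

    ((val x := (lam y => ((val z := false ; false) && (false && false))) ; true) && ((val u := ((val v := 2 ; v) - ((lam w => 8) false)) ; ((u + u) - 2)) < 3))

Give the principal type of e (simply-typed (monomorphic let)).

Answer: Bool

Trace:
let z : Bool
  unify Bool ~ Bool
  unify Bool ~ Bool
  unify Bool ~ Bool
  unify Bool ~ Bool
\y._ : a -> Bool
let x : a -> Bool
  unify Bool ~ Bool
let v : Int
v : Int
  unify Int ~ Int
\w._ : b -> Int
  unify b -> Int ~ Bool -> c
  unify b ~ Bool
  unify Int ~ c
_ _ : Int
  unify Int ~ Int
let u : Int
u : Int
  unify Int ~ Int
u : Int
  unify Int ~ Int
  unify Int ~ Int
  unify Int ~ Int
  unify Int ~ Int
  unify Int ~ Int
  unify Bool ~ Bool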